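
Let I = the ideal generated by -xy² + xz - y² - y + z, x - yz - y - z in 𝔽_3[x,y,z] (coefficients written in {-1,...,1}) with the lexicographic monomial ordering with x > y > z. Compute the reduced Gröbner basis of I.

G = {x - yz - y - z, y³z + y³ + y²z + y² - yz² - yz + y - z² - z}

The reduced Gröbner basis is the canonical form of the ideal for this ordering.

f_1 = -xy² + xz - y² - y + z, LT = xy².
f_2 = x - yz - y - z, LT = x.

S(f_1,f_2): lcm = xy². S = -xz + y³z + y³ + y²z + y² + y - z.
  reduce S modulo (f_1, f_2):
  remainder y³z + y³ + y²z + y² - yz² - yz + y - z² - z ≠ 0; add g_3 = y³z + y³ + y²z + y² - yz² - yz + y - z² - z to the basis.

The other S-polynomials (S(f_1,g_3), S(f_2,g_3)) all reduce to 0 modulo the current basis, so we have a Gröbner basis.
Inter-reduce: drop elements whose leading term is divisible by another's, tail-reduce, and make monic.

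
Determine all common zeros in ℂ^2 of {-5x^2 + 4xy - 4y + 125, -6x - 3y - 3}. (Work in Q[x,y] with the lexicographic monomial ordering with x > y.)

{(43/13, -99/13), (-3, 5)}

Compute a lex Gröbner basis by Buchberger's algorithm.
f_1 = -5x^2 + 4xy - 4y + 125, LT = x^2.
f_2 = -6x - 3y - 3, LT = x.

S(f_1,f_2): lcm = x^2. S = -13/10xy - 1/2x + 4/5y - 25.
  leading term xy: subtract (13/60y)·f_2 from -13/10xy - 1/2x + 4/5y - 25 → -1/2x + 13/20y^2 + 29/20y - 25
  leading term x: subtract (1/12)·f_2 from -1/2x + 13/20y^2 + 29/20y - 25 → 13/20y^2 + 17/10y - 99/4
  leading term y^2: no divisor's leading term divides it; move 13/20y^2 to the remainder.
  leading term y: no divisor's leading term divides it; move 17/10y to the remainder.
  leading term 1: no divisor's leading term divides it; move -99/4 to the remainder.
  remainder 13/20y^2 + 17/10y - 99/4 ≠ 0; add h_3 = 13/20y^2 + 17/10y - 99/4 to the basis.

The other S-polynomials (S(f_1,h_3), S(f_2,h_3)) all reduce to 0 modulo the current basis, so we have a Gröbner basis.
Inter-reduce: drop elements whose leading term is divisible by another's, tail-reduce, and make monic.
Reduced Gröbner basis: {x + 1/2y + 1/2, y^2 + 34/13y - 495/13}.

From the last basis element, y^2 + 34/13y - 495/13 = 0, so y takes values in {-99/13, 5}. Each choice, substituted upward through the basis, yields the corresponding point(s) of the solution set.
  y = -99/13: the earlier basis element becomes x - 43/13 = 0, giving x = 43/13 — point (43/13, -99/13).
  y = 5: the earlier basis element becomes x + 3 = 0, giving x = -3 — point (-3, 5).
A lex Gröbner basis triangularizes the system, enabling back-substitution.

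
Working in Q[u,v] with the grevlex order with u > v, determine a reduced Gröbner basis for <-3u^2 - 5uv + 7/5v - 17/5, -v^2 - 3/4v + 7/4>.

The reduced Gröbner basis is the canonical form of the ideal for this ordering.

f_1 = -3u^2 - 5uv + 7/5v - 17/5, LT = u^2.
f_2 = -v^2 - 3/4v + 7/4, LT = v^2.

The S-polynomials (S(f_1,f_2)) all reduce to 0 modulo the current basis, so we have a Gröbner basis.

G = {u^2 + 5/3uv - 7/15v + 17/15, v^2 + 3/4v - 7/4}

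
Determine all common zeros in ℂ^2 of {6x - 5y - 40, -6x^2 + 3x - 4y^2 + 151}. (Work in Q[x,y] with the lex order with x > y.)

{(25/14, -41/7), (5, -2)}

Compute a lex Gröbner basis by Buchberger's algorithm.
f_1 = 6x - 5y - 40, LT = x.
f_2 = -6x^2 + 3x - 4y^2 + 151, LT = x^2.

S(f_1,f_2): lcm = x^2. S = -5/6xy - 37/6x - 2/3y^2 + 151/6.
  reduce S modulo (f_1, f_2):
  remainder -49/36y^2 - 385/36y - 287/18 ≠ 0; add h_3 = -49/36y^2 - 385/36y - 287/18 to the basis.

The other S-polynomials (S(f_1,h_3), S(f_2,h_3)) all reduce to 0 modulo the current basis, so we have a Gröbner basis.
Inter-reduce: drop elements whose leading term is divisible by another's, tail-reduce, and make monic.
Reduced Gröbner basis: {x - 5/6y - 20/3, y^2 + 55/7y + 82/7}.

Since the basis is lex-ordered, y^2 + 55/7y + 82/7 is univariate in y. Its roots are {-41/7, -2}. Back-substituting each root into the other basis elements fixes the other coordinates.
  y = -41/7: the earlier basis element becomes x - 25/14 = 0, giving x = 25/14 — point (25/14, -41/7).
  y = -2: the earlier basis element becomes x - 5 = 0, giving x = 5 — point (5, -2).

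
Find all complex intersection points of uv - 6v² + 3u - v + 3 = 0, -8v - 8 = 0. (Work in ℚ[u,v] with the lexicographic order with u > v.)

Compute a lex Gröbner basis by Buchberger's algorithm.
f_1 = uv + 3u - 6v² - v + 3, LT = uv.
f_2 = -8v - 8, LT = v.

S(f_1,f_2): lcm = uv. S = 2u - 6v² - v + 3.
  leading term u: no divisor's leading term divides it; move 2u to the remainder.
  leading term v²: subtract (¾v)·f_2 from -6v² - v + 3 → 5v + 3
  leading term v: subtract (-⅝)·f_2 from 5v + 3 → -2
  leading term 1: no divisor's leading term divides it; move -2 to the remainder.
  remainder 2u - 2 ≠ 0; add h_3 = 2u - 2 to the basis.

S(f_1,h_3): lcm = uv. S = 3u - 6v² + 3.
  leading term u: subtract (3/2)·h_3 from 3u - 6v² + 3 → -6v² + 6
  leading term v²: subtract (¾v)·f_2 from -6v² + 6 → 6v + 6
  leading term v: subtract (-¾)·f_2 from 6v + 6 → 0
  remainder 0.

S(f_2,h_3): leading monomials are coprime, so the S-polynomial reduces to 0 (Buchberger's first criterion).
Every S-polynomial of the final basis reduces to 0, so we have a Gröbner basis.
Inter-reduce: drop elements whose leading term is divisible by another's, tail-reduce, and make monic.
Reduced Gröbner basis: {u - 1, v + 1}.

From the last basis element, v + 1 = 0, so v takes values in {-1}. Each choice, substituted upward through the basis, yields the corresponding point(s) of the solution set.
  v = -1: the earlier basis element becomes u - 1 = 0, giving u = 1 — point (1, -1).
Zero-dimensionality of the ideal guarantees finitely many solutions over ℂ.

{(1, -1)}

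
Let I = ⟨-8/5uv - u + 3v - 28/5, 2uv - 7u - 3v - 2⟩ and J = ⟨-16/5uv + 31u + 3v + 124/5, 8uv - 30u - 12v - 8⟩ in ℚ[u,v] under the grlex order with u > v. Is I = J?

Equality of ideals is decidable: compute both reduced Gröbner bases (unique for the ordering) and check whether they agree.
Buchberger on the first generating set:
f_1 = -8/5uv - u + 3v - 28/5, LT = uv.
f_2 = 2uv - 7u - 3v - 2, LT = uv.

S(f_1,f_2): lcm = uv. S = 33/8u - ⅜v + 9/2.
  reduce S modulo (f_1, f_2):
  remainder 33/8u - ⅜v + 9/2 ≠ 0; add g_3 = 33/8u - ⅜v + 9/2 to the basis.

S(f_1,g_3): lcm = uv. S = 1/11v² + ⅝u - 261/88v + 7/2.
  reduce S modulo (f_1, f_2, g_3):
  remainder 1/11v² - 32/11v + 31/11 ≠ 0; add g_4 = 1/11v² - 32/11v + 31/11 to the basis.

The other S-polynomials (S(f_2,g_3), S(f_1,g_4), S(f_2,g_4), S(g_3,g_4)) all reduce to 0 modulo the current basis, so we have a Gröbner basis.
Inter-reduce: drop elements whose leading term is divisible by another's, tail-reduce, and make monic.
Reduced Gröbner basis: {v² - 32v + 31, u - 1/11v + 12/11}.

Buchberger on the second generating set:
h_1 = -16/5uv + 31u + 3v + 124/5, LT = uv.
h_2 = 8uv - 30u - 12v - 8, LT = uv.

S(h_1,h_2): lcm = uv. S = -95/16u + 9/16v - 27/4.
  reduce S modulo (h_1, h_2):
  remainder -95/16u + 9/16v - 27/4 ≠ 0; add k_3 = -95/16u + 9/16v - 27/4 to the basis.

S(h_1,k_3): lcm = uv. S = 9/95v² - 155/16u - 3153/1520v - 31/4.
  reduce S modulo (h_1, h_2, k_3):
  remainder 9/95v² - 1137/380v + 62/19 ≠ 0; add k_4 = 9/95v² - 1137/380v + 62/19 to the basis.

The other S-polynomials (S(h_2,k_3), S(h_1,k_4), S(h_2,k_4), S(k_3,k_4)) all reduce to 0 modulo the current basis, so we have a Gröbner basis.
Inter-reduce: drop elements whose leading term is divisible by another's, tail-reduce, and make monic.
Reduced Gröbner basis: {v² - 379/12v + 310/9, u - 9/95v + 108/95}.

Since the reduced bases disagree, the two ideals are not the same.

No, the ideals differ.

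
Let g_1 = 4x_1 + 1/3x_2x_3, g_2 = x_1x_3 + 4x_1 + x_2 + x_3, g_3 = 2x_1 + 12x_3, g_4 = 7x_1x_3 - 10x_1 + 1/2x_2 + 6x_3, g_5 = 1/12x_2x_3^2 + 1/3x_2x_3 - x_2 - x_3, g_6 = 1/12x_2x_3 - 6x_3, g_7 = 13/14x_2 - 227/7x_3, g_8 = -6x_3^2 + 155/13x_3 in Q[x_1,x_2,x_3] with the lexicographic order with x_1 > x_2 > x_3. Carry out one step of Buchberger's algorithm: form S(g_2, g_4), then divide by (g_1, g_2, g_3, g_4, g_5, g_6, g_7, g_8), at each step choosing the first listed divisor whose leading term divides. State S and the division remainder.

lcm(LM(g_2), LM(g_4)) = x_1x_3.
S = (lcm/LT(g_2))·g_2 − (lcm/LT(g_4))·g_4 = 38/7x_1 + 13/14x_2 + 1/7x_3.
Reduce S modulo (g_1, g_2, g_3, g_4, g_5, g_6, g_7, g_8) in that order:
  leading term x_1: subtract (19/14)·g_1 from 38/7x_1 + 13/14x_2 + 1/7x_3 → -19/42x_2x_3 + 13/14x_2 + 1/7x_3
  leading term x_2x_3: subtract (-38/7)·g_6 from -19/42x_2x_3 + 13/14x_2 + 1/7x_3 → 13/14x_2 - 227/7x_3
  leading term x_2: subtract (1)·g_7 from 13/14x_2 - 227/7x_3 → 0
The remainder is 0, so this S-polynomial contributes no new basis element.

S(g_2, g_4) = 38/7x_1 + 13/14x_2 + 1/7x_3; remainder on division = 0.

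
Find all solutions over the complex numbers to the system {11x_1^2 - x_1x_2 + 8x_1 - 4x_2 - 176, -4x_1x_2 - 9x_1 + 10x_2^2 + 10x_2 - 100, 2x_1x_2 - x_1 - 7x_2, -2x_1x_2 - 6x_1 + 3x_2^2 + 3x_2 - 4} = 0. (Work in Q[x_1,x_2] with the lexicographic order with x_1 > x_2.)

{(4, 4)}

Compute a lex Gröbner basis by Buchberger's algorithm.
f_1 = 11x_1^2 - x_1x_2 + 8x_1 - 4x_2 - 176, LT = x_1^2.
f_2 = -4x_1x_2 - 9x_1 + 10x_2^2 + 10x_2 - 100, LT = x_1x_2.
f_3 = 2x_1x_2 - x_1 - 7x_2, LT = x_1x_2.
f_4 = -2x_1x_2 - 6x_1 + 3x_2^2 + 3x_2 - 4, LT = x_1x_2.

S(f_1,f_2): lcm = x_1^2x_2. S = -9/4x_1^2 + 53/22x_1x_2^2 + 71/22x_1x_2 - 25x_1 - 4/11x_2^2 - 16x_2.
  reduce S modulo (f_1, f_2, f_3, f_4):
  remainder -575/32x_1 + 265/44x_2^3 - 59/176x_2^2 - 14615/176x_2 + 2107/88 ≠ 0; add h_5 = -575/32x_1 + 265/44x_2^3 - 59/176x_2^2 - 14615/176x_2 + 2107/88 to the basis.

S(f_1,f_3): lcm = x_1^2x_2. S = 1/2x_1^2 - 1/11x_1x_2^2 + 93/22x_1x_2 - 4/11x_2^2 - 16x_2.
  reduce S modulo (f_1, f_2, f_3, f_4, h_5):
  remainder -4713/1265x_2^3 + 68291/6325x_2^2 + 58042/1265x_2 - 745336/6325 ≠ 0; add h_6 = -4713/1265x_2^3 + 68291/6325x_2^2 + 58042/1265x_2 - 745336/6325 to the basis.

S(f_1,f_4): lcm = x_1^2x_2. S = -3x_1^2 + 31/22x_1x_2^2 + 49/22x_1x_2 - 2x_1 - 4/11x_2^2 - 16x_2.
  reduce S modulo (f_1, f_2, f_3, f_4, h_5, h_6):
  remainder 226514/17281x_2^2 - 231815/17281x_2 - 2696964/17281 ≠ 0; add h_7 = 226514/17281x_2^2 - 231815/17281x_2 - 2696964/17281 to the basis.

S(f_2,f_3): lcm = x_1x_2. S = 11/4x_1 - 5/2x_2^2 + x_2 + 25.
  reduce S modulo (f_1, f_2, f_3, f_4, h_5, h_6, h_7):
  remainder -79682/339771x_2 + 318728/339771 ≠ 0; add h_8 = -79682/339771x_2 + 318728/339771 to the basis.

The other S-polynomials (S(f_2,f_4), S(f_3,f_4), S(f_1,h_5), S(f_2,h_5), S(f_3,h_5), S(f_4,h_5), S(f_1,h_6), S(f_2,h_6), S(f_3,h_6), S(f_4,h_6), S(h_5,h_6), S(f_1,h_7), S(f_2,h_7), S(f_3,h_7), S(f_4,h_7), S(h_5,h_7), S(h_6,h_7), S(f_1,h_8), S(f_2,h_8), S(f_3,h_8), S(f_4,h_8), S(h_5,h_8), S(h_6,h_8), S(h_7,h_8)) all reduce to 0 modulo the current basis, so we have a Gröbner basis.
Inter-reduce: drop elements whose leading term is divisible by another's, tail-reduce, and make monic.
Reduced Gröbner basis: {x_1 - 4, x_2 - 4}.

From the last basis element, x_2 - 4 = 0, so x_2 takes values in {4}. Each choice, substituted upward through the basis, yields the corresponding point(s) of the solution set.
  x_2 = 4: the earlier basis element becomes x_1 - 4 = 0, giving x_1 = 4 — point (4, 4).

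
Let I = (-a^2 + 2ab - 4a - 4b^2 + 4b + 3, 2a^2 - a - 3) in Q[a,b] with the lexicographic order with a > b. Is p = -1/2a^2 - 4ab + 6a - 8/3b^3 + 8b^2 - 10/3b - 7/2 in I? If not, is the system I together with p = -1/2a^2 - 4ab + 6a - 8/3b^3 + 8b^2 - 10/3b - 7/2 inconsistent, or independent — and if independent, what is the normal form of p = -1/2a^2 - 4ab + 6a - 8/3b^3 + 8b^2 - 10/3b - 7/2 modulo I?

First compute the reduced Gröbner basis of I by Buchberger's algorithm.
f_1 = -a^2 + 2ab - 4a - 4b^2 + 4b + 3, LT = a^2.
f_2 = 2a^2 - a - 3, LT = a^2.

S(f_1,f_2): lcm = a^2. S = -2ab + 9/2a + 4b^2 - 4b - 3/2.
  reduce S modulo (f_1, f_2):
  remainder -2ab + 9/2a + 4b^2 - 4b - 3/2 ≠ 0; add h_3 = -2ab + 9/2a + 4b^2 - 4b - 3/2 to the basis.

S(f_1,h_3): lcm = a^2b. S = 9/4a^2 + 2ab - 3/4a + 4b^3 - 4b^2 - 3b.
  reduce S modulo (f_1, f_2, h_3):
  remainder 39/8a + 4b^3 - 7b + 15/8 ≠ 0; add h_4 = 39/8a + 4b^3 - 7b + 15/8 to the basis.

S(f_1,h_4): lcm = a^2. S = -32/39ab^3 - 22/39ab + 47/13a + 4b^2 - 4b - 3.
  reduce S modulo (f_1, f_2, h_3, h_4):
  remainder -64/39b^4 + 48/13b^3 - 44/39b^2 - 42/13b + 42/13 ≠ 0; add h_5 = -64/39b^4 + 48/13b^3 - 44/39b^2 - 42/13b + 42/13 to the basis.

The other S-polynomials (S(f_2,h_3), S(f_2,h_4), S(h_3,h_4), S(f_1,h_5), S(f_2,h_5), S(h_3,h_5), S(h_4,h_5)) all reduce to 0 modulo the current basis, so we have a Gröbner basis.
Inter-reduce: drop elements whose leading term is divisible by another's, tail-reduce, and make monic.
Reduced Gröbner basis: {a + 32/39b^3 - 56/39b + 5/13, b^4 - 9/4b^3 + 11/16b^2 + 63/32b - 63/32}.
Label its elements g_1 = a + 32/39b^3 - 56/39b + 5/13, g_2 = b^4 - 9/4b^3 + 11/16b^2 + 63/32b - 63/32.

Reduce p = -1/2a^2 - 4ab + 6a - 8/3b^3 + 8b^2 - 10/3b - 7/2 modulo G:
  leading term a^2: subtract (-1/2a)·g_1 from -1/2a^2 - 4ab + 6a - 8/3b^3 + 8b^2 - 10/3b - 7/2 → 16/39ab^3 - 184/39ab + 161/26a - 8/3b^3 + 8b^2 - 10/3b - 7/2
  leading term ab^3: subtract (16/39b^3)·g_1 from 16/39ab^3 - 184/39ab + 161/26a - 8/3b^3 + 8b^2 - 10/3b - 7/2 → -184/39ab + 161/26a - 512/1521b^6 + 896/1521b^4 - 1432/507b^3 + 8b^2 - 10/3b - 7/2
  leading term ab: subtract (-184/39b)·g_1 from -184/39ab + 161/26a - 512/1521b^6 + 896/1521b^4 - 1432/507b^3 + 8b^2 - 10/3b - 7/2 → 161/26a - 512/1521b^6 + 6784/1521b^4 - 1432/507b^3 + 1864/1521b^2 - 770/507b - 7/2
  leading term a: subtract (161/26)·g_1 from 161/26a - 512/1521b^6 + 6784/1521b^4 - 1432/507b^3 + 1864/1521b^2 - 770/507b - 7/2 → -512/1521b^6 + 6784/1521b^4 - 1336/169b^3 + 1864/1521b^2 + 1246/169b - 994/169
  leading term b^6: subtract (-512/1521b^2)·g_2 from -512/1521b^6 + 6784/1521b^4 - 1336/169b^3 + 1864/1521b^2 + 1246/169b - 994/169 → -128/169b^5 + 7136/1521b^4 - 1224/169b^3 + 856/1521b^2 + 1246/169b - 994/169
  leading term b^5: subtract (-128/169b)·g_2 from -128/169b^5 + 7136/1521b^4 - 1224/169b^3 + 856/1521b^2 + 1246/169b - 994/169 → 4544/1521b^4 - 1136/169b^3 + 3124/1521b^2 + 994/169b - 994/169
  leading term b^4: subtract (4544/1521)·g_2 from 4544/1521b^4 - 1136/169b^3 + 3124/1521b^2 + 994/169b - 994/169 → 0
  normal form = 0.
Since the normal form is 0, p ∈ I.

-1/2a^2 - 4ab + 6a - 8/3b^3 + 8b^2 - 10/3b - 7/2 lies in I (it reduces to 0).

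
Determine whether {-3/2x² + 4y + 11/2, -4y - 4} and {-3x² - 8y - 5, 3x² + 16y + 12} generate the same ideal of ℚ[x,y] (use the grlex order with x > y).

No, the ideals differ.

Since reduced Gröbner bases are canonical representatives of ideals under a given ordering, it suffices to compute and compare them.
Buchberger on the first generating set:
f_1 = -3/2x² + 4y + 11/2, LT = x².
f_2 = -4y - 4, LT = y.

S(f_1,f_2): leading monomials are coprime, so the S-polynomial reduces to 0 (Buchberger's first criterion).
Every S-polynomial of the final basis reduces to 0, so we have a Gröbner basis.
Inter-reduce: drop elements whose leading term is divisible by another's, tail-reduce, and make monic.
Reduced Gröbner basis: {x² - 1, y + 1}.

Buchberger on the second generating set:
h_1 = -3x² - 8y - 5, LT = x².
h_2 = 3x² + 16y + 12, LT = x².

S(h_1,h_2): lcm = x². S = -8/3y - 7/3.
  leading term y: no divisor's leading term divides it; move -8/3y to the remainder.
  leading term 1: no divisor's leading term divides it; move -7/3 to the remainder.
  remainder -8/3y - 7/3 ≠ 0; add k_3 = -8/3y - 7/3 to the basis.

S(h_1,k_3): leading monomials are coprime, so the S-polynomial reduces to 0 (Buchberger's first criterion).
S(h_2,k_3): leading monomials are coprime, so the S-polynomial reduces to 0 (Buchberger's first criterion).
Every S-polynomial of the final basis reduces to 0, so we have a Gröbner basis.
Inter-reduce: drop elements whose leading term is divisible by another's, tail-reduce, and make monic.
Reduced Gröbner basis: {x² - ⅔, y + ⅞}.

The bases are distinct; the ideals are different.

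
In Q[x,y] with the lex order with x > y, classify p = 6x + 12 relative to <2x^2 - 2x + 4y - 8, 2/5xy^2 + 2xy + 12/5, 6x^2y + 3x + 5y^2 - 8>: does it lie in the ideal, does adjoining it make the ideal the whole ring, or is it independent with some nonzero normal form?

First compute the reduced Gröbner basis of I by Buchberger's algorithm.
f_1 = 2x^2 - 2x + 4y - 8, LT = x^2.
f_2 = 2/5xy^2 + 2xy + 12/5, LT = xy^2.
f_3 = 6x^2y + 3x + 5y^2 - 8, LT = x^2y.

S(f_1,f_2): lcm = x^2y^2. S = -5x^2y - xy^2 - 6x + 2y^3 - 4y^2.
  leading term x^2y: subtract (-5/2y)·f_1 from -5x^2y - xy^2 - 6x + 2y^3 - 4y^2 → -xy^2 - 5xy - 6x + 2y^3 + 6y^2 - 20y
  leading term xy^2: subtract (-5/2)·f_2 from -xy^2 - 5xy - 6x + 2y^3 + 6y^2 - 20y → -6x + 2y^3 + 6y^2 - 20y + 6
  leading term x: no divisor's leading term divides it; move -6x to the remainder.
  leading term y^3: no divisor's leading term divides it; move 2y^3 to the remainder.
  leading term y^2: no divisor's leading term divides it; move 6y^2 to the remainder.
  leading term y: no divisor's leading term divides it; move -20y to the remainder.
  leading term 1: no divisor's leading term divides it; move 6 to the remainder.
  remainder -6x + 2y^3 + 6y^2 - 20y + 6 ≠ 0; add h_4 = -6x + 2y^3 + 6y^2 - 20y + 6 to the basis.

S(f_1,f_3): lcm = x^2y. S = -xy - 1/2x + 7/6y^2 - 4y + 4/3.
  leading term xy: subtract (1/6y)·h_4 from -xy - 1/2x + 7/6y^2 - 4y + 4/3 → -1/2x - 1/3y^4 - y^3 + 9/2y^2 - 5y + 4/3
  leading term x: subtract (1/12)·h_4 from -1/2x - 1/3y^4 - y^3 + 9/2y^2 - 5y + 4/3 → -1/3y^4 - 7/6y^3 + 4y^2 - 10/3y + 5/6
  leading term y^4: no divisor's leading term divides it; move -1/3y^4 to the remainder.
  leading term y^3: no divisor's leading term divides it; move -7/6y^3 to the remainder.
  leading term y^2: no divisor's leading term divides it; move 4y^2 to the remainder.
  leading term y: no divisor's leading term divides it; move -10/3y to the remainder.
  leading term 1: no divisor's leading term divides it; move 5/6 to the remainder.
  remainder -1/3y^4 - 7/6y^3 + 4y^2 - 10/3y + 5/6 ≠ 0; add h_5 = -1/3y^4 - 7/6y^3 + 4y^2 - 10/3y + 5/6 to the basis.

S(f_2,f_3): lcm = x^2y^2. S = 5x^2y - 1/2xy + 6x - 5/6y^3 + 4/3y.
  leading term x^2y: subtract (5/2y)·f_1 from 5x^2y - 1/2xy + 6x - 5/6y^3 + 4/3y → 9/2xy + 6x - 5/6y^3 - 10y^2 + 64/3y
  leading term xy: subtract (-3/4y)·h_4 from 9/2xy + 6x - 5/6y^3 - 10y^2 + 64/3y → 6x + 3/2y^4 + 11/3y^3 - 25y^2 + 155/6y
  leading term x: subtract (-1)·h_4 from 6x + 3/2y^4 + 11/3y^3 - 25y^2 + 155/6y → 3/2y^4 + 17/3y^3 - 19y^2 + 35/6y + 6
  leading term y^4: subtract (-9/2)·h_5 from 3/2y^4 + 17/3y^3 - 19y^2 + 35/6y + 6 → 5/12y^3 - y^2 - 55/6y + 39/4
  leading term y^3: no divisor's leading term divides it; move 5/12y^3 to the remainder.
  leading term y^2: no divisor's leading term divides it; move -y^2 to the remainder.
  leading term y: no divisor's leading term divides it; move -55/6y to the remainder.
  leading term 1: no divisor's leading term divides it; move 39/4 to the remainder.
  remainder 5/12y^3 - y^2 - 55/6y + 39/4 ≠ 0; add h_6 = 5/12y^3 - y^2 - 55/6y + 39/4 to the basis.

S(f_2,h_5): lcm = xy^4. S = 3/2xy^3 + 12xy^2 - 10xy + 5/2x + 6y^2.
  leading term xy^3: subtract (15/4y)·f_2 from 3/2xy^3 + 12xy^2 - 10xy + 5/2x + 6y^2 → 9/2xy^2 - 10xy + 5/2x + 6y^2 - 9y
  leading term xy^2: subtract (45/4)·f_2 from 9/2xy^2 - 10xy + 5/2x + 6y^2 - 9y → -65/2xy + 5/2x + 6y^2 - 9y - 27
  leading term xy: subtract (65/12y)·h_4 from -65/2xy + 5/2x + 6y^2 - 9y - 27 → 5/2x - 65/6y^4 - 65/2y^3 + 343/3y^2 - 83/2y - 27
  leading term x: subtract (-5/12)·h_4 from 5/2x - 65/6y^4 - 65/2y^3 + 343/3y^2 - 83/2y - 27 → -65/6y^4 - 95/3y^3 + 701/6y^2 - 299/6y - 49/2
  leading term y^4: subtract (65/2)·h_5 from -65/6y^4 - 95/3y^3 + 701/6y^2 - 299/6y - 49/2 → 25/4y^3 - 79/6y^2 + 117/2y - 619/12
  leading term y^3: subtract (15)·h_6 from 25/4y^3 - 79/6y^2 + 117/2y - 619/12 → 11/6y^2 + 196y - 1187/6
  leading term y^2: no divisor's leading term divides it; move 11/6y^2 to the remainder.
  leading term y: no divisor's leading term divides it; move 196y to the remainder.
  leading term 1: no divisor's leading term divides it; move -1187/6 to the remainder.
  remainder 11/6y^2 + 196y - 1187/6 ≠ 0; add h_7 = 11/6y^2 + 196y - 1187/6 to the basis.

S(f_3,h_5): lcm = x^2y^4. S = -7/2x^2y^3 + 12x^2y^2 - 10x^2y + 5/2x^2 + 1/2xy^3 + 5/6y^5 - 4/3y^3.
  leading term x^2y^3: subtract (-7/4y^3)·f_1 from -7/2x^2y^3 + 12x^2y^2 - 10x^2y + 5/2x^2 + 1/2xy^3 + 5/6y^5 - 4/3y^3 → 12x^2y^2 - 10x^2y + 5/2x^2 - 3xy^3 + 5/6y^5 + 7y^4 - 46/3y^3
  leading term x^2y^2: subtract (6y^2)·f_1 from 12x^2y^2 - 10x^2y + 5/2x^2 - 3xy^3 + 5/6y^5 + 7y^4 - 46/3y^3 → -10x^2y + 5/2x^2 - 3xy^3 + 12xy^2 + 5/6y^5 + 7y^4 - 118/3y^3 + 48y^2
  leading term x^2y: subtract (-5y)·f_1 from -10x^2y + 5/2x^2 - 3xy^3 + 12xy^2 + 5/6y^5 + 7y^4 - 118/3y^3 + 48y^2 → 5/2x^2 - 3xy^3 + 12xy^2 - 10xy + 5/6y^5 + 7y^4 - 118/3y^3 + 68y^2 - 40y
  leading term x^2: subtract (5/4)·f_1 from 5/2x^2 - 3xy^3 + 12xy^2 - 10xy + 5/6y^5 + 7y^4 - 118/3y^3 + 68y^2 - 40y → -3xy^3 + 12xy^2 - 10xy + 5/2x + 5/6y^5 + 7y^4 - 118/3y^3 + 68y^2 - 45y + 10
  leading term xy^3: subtract (-15/2y)·f_2 from -3xy^3 + 12xy^2 - 10xy + 5/2x + 5/6y^5 + 7y^4 - 118/3y^3 + 68y^2 - 45y + 10 → 27xy^2 - 10xy + 5/2x + 5/6y^5 + 7y^4 - 118/3y^3 + 68y^2 - 27y + 10
  leading term xy^2: subtract (135/2)·f_2 from 27xy^2 - 10xy + 5/2x + 5/6y^5 + 7y^4 - 118/3y^3 + 68y^2 - 27y + 10 → -145xy + 5/2x + 5/6y^5 + 7y^4 - 118/3y^3 + 68y^2 - 27y - 152
  leading term xy: subtract (145/6y)·h_4 from -145xy + 5/2x + 5/6y^5 + 7y^4 - 118/3y^3 + 68y^2 - 27y - 152 → 5/2x + 5/6y^5 - 124/3y^4 - 553/3y^3 + 1654/3y^2 - 172y - 152
  leading term x: subtract (-5/12)·h_4 from 5/2x + 5/6y^5 - 124/3y^4 - 553/3y^3 + 1654/3y^2 - 172y - 152 → 5/6y^5 - 124/3y^4 - 367/2y^3 + 3323/6y^2 - 541/3y - 299/2
  leading term y^5: subtract (-5/2y)·h_5 from 5/6y^5 - 124/3y^4 - 367/2y^3 + 3323/6y^2 - 541/3y - 299/2 → -177/4y^4 - 347/2y^3 + 1091/2y^2 - 713/4y - 299/2
  leading term y^4: subtract (531/4)·h_5 from -177/4y^4 - 347/2y^3 + 1091/2y^2 - 713/4y - 299/2 → -149/8y^3 + 29/2y^2 + 1057/4y - 2081/8
  leading term y^3: subtract (-447/10)·h_6 from -149/8y^3 + 29/2y^2 + 1057/4y - 2081/8 → -151/5y^2 - 291/2y + 1757/10
  leading term y^2: subtract (-906/55)·h_7 from -151/5y^2 - 291/2y + 1757/10 → 339147/110y - 339147/110
  leading term y: no divisor's leading term divides it; move 339147/110y to the remainder.
  leading term 1: no divisor's leading term divides it; move -339147/110 to the remainder.
  remainder 339147/110y - 339147/110 ≠ 0; add h_8 = 339147/110y - 339147/110 to the basis.

The other S-polynomials (S(f_1,h_4), S(f_2,h_4), S(f_3,h_4), S(f_1,h_5), S(h_4,h_5), S(f_1,h_6), S(f_2,h_6), S(f_3,h_6), S(h_4,h_6), S(h_5,h_6), S(f_1,h_7), S(f_2,h_7), S(f_3,h_7), S(h_4,h_7), S(h_5,h_7), S(h_6,h_7), S(f_1,h_8), S(f_2,h_8), S(f_3,h_8), S(h_4,h_8), S(h_5,h_8), S(h_6,h_8), S(h_7,h_8)) all reduce to 0 modulo the current basis, so we have a Gröbner basis.
Inter-reduce: drop elements whose leading term is divisible by another's, tail-reduce, and make monic.
Reduced Gröbner basis: {x + 1, y - 1}.
Label its elements g_1 = x + 1, g_2 = y - 1.

Reduce p = 6x + 12 modulo G:
  leading term x: subtract (6)·g_1 from 6x + 12 → 6
  leading term 1: no divisor's leading term divides it; move 6 to the remainder.
  normal form = 6.
The normal form is nonzero, so p ∉ I. Since p minus its normal form lies in I, I + (p) = I + (r) where r = 6; decide whether this ideal is the whole ring.
Here r = 6 is a nonzero constant, hence a unit: 1 ∈ I + (p), the Gröbner basis of I + (p) is {1}, and the enlarged system has no common solution — adjoining p is inconsistent.

Ideal membership is decidable via reduction modulo a Gröbner basis.

Adjoining 6x + 12 makes the ideal the whole ring: the system is inconsistent.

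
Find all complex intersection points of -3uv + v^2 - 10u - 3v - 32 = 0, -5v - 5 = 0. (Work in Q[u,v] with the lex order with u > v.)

{(-4, -1)}

Compute a lex Gröbner basis by Buchberger's algorithm.
f_1 = -3uv - 10u + v^2 - 3v - 32, LT = uv.
f_2 = -5v - 5, LT = v.

S(f_1,f_2): lcm = uv. S = 7/3u - 1/3v^2 + v + 32/3.
  leading term u: no divisor's leading term divides it; move 7/3u to the remainder.
  leading term v^2: subtract (1/15v)·f_2 from -1/3v^2 + v + 32/3 → 4/3v + 32/3
  leading term v: subtract (-4/15)·f_2 from 4/3v + 32/3 → 28/3
  leading term 1: no divisor's leading term divides it; move 28/3 to the remainder.
  remainder 7/3u + 28/3 ≠ 0; add h_3 = 7/3u + 28/3 to the basis.

The other S-polynomials (S(f_1,h_3), S(f_2,h_3)) all reduce to 0 modulo the current basis, so we have a Gröbner basis.
Inter-reduce: drop elements whose leading term is divisible by another's, tail-reduce, and make monic.
Reduced Gröbner basis: {u + 4, v + 1}.

From the last basis element, v + 1 = 0, so v takes values in {-1}. Each choice, substituted upward through the basis, yields the corresponding point(s) of the solution set.
  v = -1: the earlier basis element becomes u + 4 = 0, giving u = -4 — point (-4, -1).
Check: every point annihilates each of the original generators.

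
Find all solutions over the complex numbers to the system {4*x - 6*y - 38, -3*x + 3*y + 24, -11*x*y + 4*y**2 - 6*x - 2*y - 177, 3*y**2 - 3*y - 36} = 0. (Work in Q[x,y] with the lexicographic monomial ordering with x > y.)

{(5, -3)}

Compute a lex Gröbner basis by Buchberger's algorithm.
f_1 = 4*x - 6*y - 38, LT = x.
f_2 = -3*x + 3*y + 24, LT = x.
f_3 = -11*x*y - 6*x + 4*y**2 - 2*y - 177, LT = x*y.
f_4 = 3*y**2 - 3*y - 36, LT = y**2.

S(f_1,f_2): lcm = x. S = -1/2*y - 3/2.
  leading term y: no divisor's leading term divides it; move -1/2*y to the remainder.
  leading term 1: no divisor's leading term divides it; move -3/2 to the remainder.
  remainder -1/2*y - 3/2 ≠ 0; add h_5 = -1/2*y - 3/2 to the basis.

S(f_1,f_3): lcm = x*y. S = -6/11*x - 25/22*y**2 - 213/22*y - 177/11.
  leading term x: subtract (-3/22)·f_1 from -6/11*x - 25/22*y**2 - 213/22*y - 177/11 → -25/22*y**2 - 21/2*y - 234/11
  leading term y**2: subtract (-25/66)·f_4 from -25/22*y**2 - 21/2*y - 234/11 → -128/11*y - 384/11
  leading term y: subtract (256/11)·h_5 from -128/11*y - 384/11 → 0
  remainder 0.

S(f_1,f_4): leading monomials are coprime, so the S-polynomial reduces to 0 (Buchberger's first criterion).
S(f_2,f_3): lcm = x*y. S = -6/11*x - 7/11*y**2 - 90/11*y - 177/11.
  leading term x: subtract (-3/22)·f_1 from -6/11*x - 7/11*y**2 - 90/11*y - 177/11 → -7/11*y**2 - 9*y - 234/11
  leading term y**2: subtract (-7/33)·f_4 from -7/11*y**2 - 9*y - 234/11 → -106/11*y - 318/11
  leading term y: subtract (212/11)·h_5 from -106/11*y - 318/11 → 0
  remainder 0.

S(f_2,f_4): leading monomials are coprime, so the S-polynomial reduces to 0 (Buchberger's first criterion).
S(f_3,f_4): lcm = x*y**2. S = 17/11*x*y + 12*x - 4/11*y**3 + 2/11*y**2 + 177/11*y.
  leading term x*y: subtract (17/44*y)·f_1 from 17/11*x*y + 12*x - 4/11*y**3 + 2/11*y**2 + 177/11*y → 12*x - 4/11*y**3 + 5/2*y**2 + 677/22*y
  leading term x: subtract (3)·f_1 from 12*x - 4/11*y**3 + 5/2*y**2 + 677/22*y → -4/11*y**3 + 5/2*y**2 + 1073/22*y + 114
  leading term y**3: subtract (-4/33*y)·f_4 from -4/11*y**3 + 5/2*y**2 + 1073/22*y + 114 → 47/22*y**2 + 977/22*y + 114
  leading term y**2: subtract (47/66)·f_4 from 47/22*y**2 + 977/22*y + 114 → 512/11*y + 1536/11
  leading term y: subtract (-1024/11)·h_5 from 512/11*y + 1536/11 → 0
  remainder 0.

S(f_1,h_5): leading monomials are coprime, so the S-polynomial reduces to 0 (Buchberger's first criterion).
S(f_2,h_5): leading monomials are coprime, so the S-polynomial reduces to 0 (Buchberger's first criterion).
S(f_3,h_5): lcm = x*y. S = -27/11*x - 4/11*y**2 + 2/11*y + 177/11.
  leading term x: subtract (-27/44)·f_1 from -27/11*x - 4/11*y**2 + 2/11*y + 177/11 → -4/11*y**2 - 7/2*y - 159/22
  leading term y**2: subtract (-4/33)·f_4 from -4/11*y**2 - 7/2*y - 159/22 → -85/22*y - 255/22
  leading term y: subtract (85/11)·h_5 from -85/22*y - 255/22 → 0
  remainder 0.

S(f_4,h_5): lcm = y**2. S = -4*y - 12.
  leading term y: subtract (8)·h_5 from -4*y - 12 → 0
  remainder 0.

Every S-polynomial of the final basis reduces to 0, so we have a Gröbner basis.
Inter-reduce: drop elements whose leading term is divisible by another's, tail-reduce, and make monic.
Reduced Gröbner basis: {x - 5, y + 3}.

The lex basis is triangular: the last element involves only y. Solving y + 3 = 0 gives y ∈ {-3}; substituting each value into the earlier elements determines the remaining variables.
  y = -3: the earlier basis element becomes x - 5 = 0, giving x = 5 — point (5, -3).
Each listed point satisfies every original equation (direct substitution).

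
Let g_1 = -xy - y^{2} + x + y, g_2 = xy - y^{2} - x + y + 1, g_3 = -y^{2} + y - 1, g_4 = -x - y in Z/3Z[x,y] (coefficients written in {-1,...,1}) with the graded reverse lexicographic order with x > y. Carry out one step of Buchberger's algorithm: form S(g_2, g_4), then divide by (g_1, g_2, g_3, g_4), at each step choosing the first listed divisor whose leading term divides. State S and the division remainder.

lcm(LM(g_2), LM(g_4)) = xy.
S = (lcm/LT(g_2))·g_2 − (lcm/LT(g_4))·g_4 = y^{2} - x + y + 1.
Reduce S modulo (g_1, g_2, g_3, g_4) in that order:
  leading term y^{2}: subtract (-1)·g_3 from y^{2} - x + y + 1 → -x - y
  leading term x: subtract (1)·g_4 from -x - y → 0
The remainder is 0, so this S-polynomial contributes no new basis element.
An S-polynomial is built so that the two leading terms cancel; whether anything survives reduction is exactly the Gröbner-basis criterion.

S(g_2, g_4) = y^{2} - x + y + 1; remainder on division = 0.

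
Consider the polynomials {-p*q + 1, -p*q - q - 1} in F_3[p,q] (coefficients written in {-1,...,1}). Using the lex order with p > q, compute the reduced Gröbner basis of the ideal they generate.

f_1 = -p*q + 1, LT = p*q.
f_2 = -p*q - q - 1, LT = p*q.

S(f_1,f_2): lcm = p*q. S = -q + 1.
  reduce S modulo (f_1, f_2):
  remainder -q + 1 ≠ 0; add g_3 = -q + 1 to the basis.

S(f_1,g_3): lcm = p*q. S = p - 1.
  reduce S modulo (f_1, f_2, g_3):
  remainder p - 1 ≠ 0; add g_4 = p - 1 to the basis.

The other S-polynomials (S(f_2,g_3), S(f_1,g_4), S(f_2,g_4), S(g_3,g_4)) all reduce to 0 modulo the current basis, so we have a Gröbner basis.
Inter-reduce: drop elements whose leading term is divisible by another's, tail-reduce, and make monic.

G = {p - 1, q - 1}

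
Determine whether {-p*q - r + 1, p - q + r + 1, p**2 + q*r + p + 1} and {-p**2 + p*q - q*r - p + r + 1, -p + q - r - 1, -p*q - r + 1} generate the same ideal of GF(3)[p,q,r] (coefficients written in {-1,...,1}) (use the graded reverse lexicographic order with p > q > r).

Equality of ideals is decidable: compute both reduced Gröbner bases (unique for the ordering) and check whether they agree.
Buchberger on the first generating set:
f_1 = -p*q - r + 1, LT = p*q.
f_2 = p - q + r + 1, LT = p.
f_3 = p**2 + q*r + p + 1, LT = p**2.

S(f_1,f_2): lcm = p*q. S = q**2 - q*r - q + r - 1.
  leading term q**2: no divisor's leading term divides it; move q**2 to the remainder.
  leading term q*r: no divisor's leading term divides it; move -q*r to the remainder.
  leading term q: no divisor's leading term divides it; move -q to the remainder.
  leading term r: no divisor's leading term divides it; move r to the remainder.
  leading term 1: no divisor's leading term divides it; move -1 to the remainder.
  remainder q**2 - q*r - q + r - 1 ≠ 0; add g_4 = q**2 - q*r - q + r - 1 to the basis.

S(f_1,f_3): lcm = p**2*q. S = -q**2*r - p*q + p*r - p - q.
  leading term q**2*r: subtract (-r)·g_4 from -q**2*r - p*q + p*r - p - q → -q*r**2 - p*q + p*r - q*r + r**2 - p - q - r
  leading term q*r**2: no divisor's leading term divides it; move -q*r**2 to the remainder.
  leading term p*q: subtract (1)·f_1 from -p*q + p*r - q*r + r**2 - p - q - r → p*r - q*r + r**2 - p - q - 1
  leading term p*r: subtract (r)·f_2 from p*r - q*r + r**2 - p - q - 1 → -p - q - r - 1
  leading term p: subtract (-1)·f_2 from -p - q - r - 1 → q
  leading term q: no divisor's leading term divides it; move q to the remainder.
  remainder -q*r**2 + q ≠ 0; add g_5 = -q*r**2 + q to the basis.

S(f_2,f_3): lcm = p**2. S = -p*q + p*r - q*r - 1.
  leading term p*q: subtract (1)·f_1 from -p*q + p*r - q*r - 1 → p*r - q*r + r + 1
  leading term p*r: subtract (r)·f_2 from p*r - q*r + r + 1 → -r**2 + 1
  leading term r**2: no divisor's leading term divides it; move -r**2 to the remainder.
  leading term 1: no divisor's leading term divides it; move 1 to the remainder.
  remainder -r**2 + 1 ≠ 0; add g_6 = -r**2 + 1 to the basis.

The other S-polynomials (S(f_1,g_4), S(f_2,g_4), S(f_3,g_4), S(f_1,g_5), S(f_2,g_5), S(f_3,g_5), S(g_4,g_5), S(f_1,g_6), S(f_2,g_6), S(f_3,g_6), S(g_4,g_6), S(g_5,g_6)) all reduce to 0 modulo the current basis, so we have a Gröbner basis.
Inter-reduce: drop elements whose leading term is divisible by another's, tail-reduce, and make monic.
Reduced Gröbner basis: {q**2 - q*r - q + r - 1, r**2 - 1, p - q + r + 1}.

Buchberger on the second generating set:
h_1 = -p**2 + p*q - q*r - p + r + 1, LT = p**2.
h_2 = -p + q - r - 1, LT = p.
h_3 = -p*q - r + 1, LT = p*q.

S(h_1,h_2): lcm = p**2. S = -p*r + q*r - r - 1.
  leading term p*r: subtract (r)·h_2 from -p*r + q*r - r - 1 → r**2 - 1
  leading term r**2: no divisor's leading term divides it; move r**2 to the remainder.
  leading term 1: no divisor's leading term divides it; move -1 to the remainder.
  remainder r**2 - 1 ≠ 0; add k_4 = r**2 - 1 to the basis.

S(h_1,h_3): lcm = p**2*q. S = -p*q**2 + q**2*r + p*q - p*r - q*r + p - q.
  leading term p*q**2: subtract (q**2)·h_2 from -p*q**2 + q**2*r + p*q - p*r - q*r + p - q → -q**3 - q**2*r + p*q + q**2 - p*r - q*r + p - q
  leading term q**3: no divisor's leading term divides it; move -q**3 to the remainder.
  leading term q**2*r: no divisor's leading term divides it; move -q**2*r to the remainder.
  leading term p*q: subtract (-q)·h_2 from p*q + q**2 - p*r - q*r + p - q → -q**2 - p*r + q*r + p + q
  leading term q**2: no divisor's leading term divides it; move -q**2 to the remainder.
  leading term p*r: subtract (r)·h_2 from -p*r + q*r + p + q → r**2 + p + q + r
  leading term r**2: subtract (1)·k_4 from r**2 + p + q + r → p + q + r + 1
  leading term p: subtract (-1)·h_2 from p + q + r + 1 → -q
  leading term q: no divisor's leading term divides it; move -q to the remainder.
  remainder -q**3 - q**2*r - q**2 - q ≠ 0; add k_5 = -q**3 - q**2*r - q**2 - q to the basis.

S(h_2,h_3): lcm = p*q. S = -q**2 + q*r + q - r + 1.
  leading term q**2: no divisor's leading term divides it; move -q**2 to the remainder.
  leading term q*r: no divisor's leading term divides it; move q*r to the remainder.
  leading term q: no divisor's leading term divides it; move q to the remainder.
  leading term r: no divisor's leading term divides it; move -r to the remainder.
  leading term 1: no divisor's leading term divides it; move 1 to the remainder.
  remainder -q**2 + q*r + q - r + 1 ≠ 0; add k_6 = -q**2 + q*r + q - r + 1 to the basis.

The other S-polynomials (S(h_1,k_4), S(h_2,k_4), S(h_3,k_4), S(h_1,k_5), S(h_2,k_5), S(h_3,k_5), S(k_4,k_5), S(h_1,k_6), S(h_2,k_6), S(h_3,k_6), S(k_4,k_6), S(k_5,k_6)) all reduce to 0 modulo the current basis, so we have a Gröbner basis.
Inter-reduce: drop elements whose leading term is divisible by another's, tail-reduce, and make monic.
Reduced Gröbner basis: {q**2 - q*r - q + r - 1, r**2 - 1, p - q + r + 1}.

The two bases agree; hence the ideals are identical.

Yes, the ideals are equal.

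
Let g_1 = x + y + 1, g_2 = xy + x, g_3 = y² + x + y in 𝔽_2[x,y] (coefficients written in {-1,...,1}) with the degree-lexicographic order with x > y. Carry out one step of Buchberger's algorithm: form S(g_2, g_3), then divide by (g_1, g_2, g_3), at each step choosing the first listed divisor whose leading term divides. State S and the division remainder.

lcm(LM(g_2), LM(g_3)) = xy².
S = (lcm/LT(g_2))·g_2 − (lcm/LT(g_3))·g_3 = x².
Reduce S modulo (g_1, g_2, g_3) in that order:
  leading term x²: subtract (x)·g_1 from x² → xy + x
  leading term xy: subtract (y)·g_1 from xy + x → y² + x + y
  leading term y²: subtract (1)·g_3 from y² + x + y → 0
The remainder is 0, so this S-polynomial contributes no new basis element.

S(g_2, g_3) = x²; remainder on division = 0.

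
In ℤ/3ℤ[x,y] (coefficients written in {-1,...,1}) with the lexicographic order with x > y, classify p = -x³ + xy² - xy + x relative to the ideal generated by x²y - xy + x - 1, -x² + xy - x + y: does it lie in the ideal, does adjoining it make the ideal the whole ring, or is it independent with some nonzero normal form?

-x³ + xy² - xy + x is independent of I; its normal form modulo I is -y² + y.

First compute the reduced Gröbner basis of I by Buchberger's algorithm.
f_1 = x²y - xy + x - 1, LT = x²y.
f_2 = -x² + xy - x + y, LT = x².

S(f_1,f_2): lcm = x²y. S = xy² + xy + x + y² - 1.
  leading term xy²: no divisor's leading term divides it; move xy² to the remainder.
  leading term xy: no divisor's leading term divides it; move xy to the remainder.
  leading term x: no divisor's leading term divides it; move x to the remainder.
  leading term y²: no divisor's leading term divides it; move y² to the remainder.
  leading term 1: no divisor's leading term divides it; move -1 to the remainder.
  remainder xy² + xy + x + y² - 1 ≠ 0; add h_3 = xy² + xy + x + y² - 1 to the basis.

S(f_1,h_3): lcm = x²y². S = -x²y - x² + xy² + xy + x - y.
  leading term x²y: subtract (-1)·f_1 from -x²y - x² + xy² + xy + x - y → -x² + xy² - x - y - 1
  leading term x²: subtract (1)·f_2 from -x² + xy² - x - y - 1 → xy² - xy + y - 1
  leading term xy²: subtract (1)·h_3 from xy² - xy + y - 1 → xy - x - y² + y
  leading term xy: no divisor's leading term divides it; move xy to the remainder.
  leading term x: no divisor's leading term divides it; move -x to the remainder.
  leading term y²: no divisor's leading term divides it; move -y² to the remainder.
  leading term y: no divisor's leading term divides it; move y to the remainder.
  remainder xy - x - y² + y ≠ 0; add h_4 = xy - x - y² + y to the basis.

S(f_2,h_3): lcm = x²y². S = -x²y - x² - xy³ + x - y³.
  leading term x²y: subtract (-1)·f_1 from -x²y - x² - xy³ + x - y³ → -x² - xy³ - xy - x - y³ - 1
  leading term x²: subtract (1)·f_2 from -x² - xy³ - xy - x - y³ - 1 → -xy³ + xy - y³ - y - 1
  leading term xy³: subtract (-y)·h_3 from -xy³ + xy - y³ - y - 1 → xy² - xy + y - 1
  leading term xy²: subtract (1)·h_3 from xy² - xy + y - 1 → xy - x - y² + y
  leading term xy: subtract (1)·h_4 from xy - x - y² + y → 0
  remainder 0.

S(f_1,h_4): lcm = x²y. S = x² + xy² + xy + x - 1.
  leading term x²: subtract (-1)·f_2 from x² + xy² + xy + x - 1 → xy² - xy + y - 1
  leading term xy²: subtract (1)·h_3 from xy² - xy + y - 1 → xy - x - y² + y
  leading term xy: subtract (1)·h_4 from xy - x - y² + y → 0
  remainder 0.

S(f_2,h_4): lcm = x²y. S = x² - y².
  leading term x²: subtract (-1)·f_2 from x² - y² → xy - x - y² + y
  leading term xy: subtract (1)·h_4 from xy - x - y² + y → 0
  remainder 0.

S(h_3,h_4): lcm = xy². S = -xy + x + y³ - 1.
  leading term xy: subtract (-1)·h_4 from -xy + x + y³ - 1 → y³ - y² + y - 1
  leading term y³: no divisor's leading term divides it; move y³ to the remainder.
  leading term y²: no divisor's leading term divides it; move -y² to the remainder.
  leading term y: no divisor's leading term divides it; move y to the remainder.
  leading term 1: no divisor's leading term divides it; move -1 to the remainder.
  remainder y³ - y² + y - 1 ≠ 0; add h_5 = y³ - y² + y - 1 to the basis.

S(f_1,h_5): lcm = x²y³. S = x²y² - x²y + x² - xy³ + xy² - y².
  leading term x²y²: subtract (y)·f_1 from x²y² - x²y + x² - xy³ + xy² - y² → -x²y + x² - xy³ - xy² - xy - y² + y
  leading term x²y: subtract (-1)·f_1 from -x²y + x² - xy³ - xy² - xy - y² + y → x² - xy³ - xy² + xy + x - y² + y - 1
  leading term x²: subtract (-1)·f_2 from x² - xy³ - xy² + xy + x - y² + y - 1 → -xy³ - xy² - xy - y² - y - 1
  leading term xy³: subtract (-y)·h_3 from -xy³ - xy² - xy - y² - y - 1 → y³ - y² + y - 1
  leading term y³: subtract (1)·h_5 from y³ - y² + y - 1 → 0
  remainder 0.

S(f_2,h_5): leading monomials are coprime, so the S-polynomial reduces to 0 (Buchberger's first criterion).
S(h_3,h_5): lcm = xy³. S = -xy² + x + y³ - y.
  leading term xy²: subtract (-1)·h_3 from -xy² + x + y³ - y → xy - x + y³ + y² - y - 1
  leading term xy: subtract (1)·h_4 from xy - x + y³ + y² - y - 1 → y³ - y² + y - 1
  leading term y³: subtract (1)·h_5 from y³ - y² + y - 1 → 0
  remainder 0.

S(h_4,h_5): lcm = xy³. S = -xy + x - y⁴ + y³.
  leading term xy: subtract (-1)·h_4 from -xy + x - y⁴ + y³ → -y⁴ + y³ - y² + y
  leading term y⁴: subtract (-y)·h_5 from -y⁴ + y³ - y² + y → 0
  remainder 0.

Every S-polynomial of the final basis reduces to 0, so we have a Gröbner basis.
Inter-reduce: drop elements whose leading term is divisible by another's, tail-reduce, and make monic.
Reduced Gröbner basis: {x² - y², xy - x - y² + y, y³ - y² + y - 1}.
Label its elements g_1 = x² - y², g_2 = xy - x - y² + y, g_3 = y³ - y² + y - 1.

Reduce p = -x³ + xy² - xy + x modulo G:
  leading term x³: subtract (-x)·g_1 from -x³ + xy² - xy + x → -xy + x
  leading term xy: subtract (-1)·g_2 from -xy + x → -y² + y
  leading term y²: no divisor's leading term divides it; move -y² to the remainder.
  leading term y: no divisor's leading term divides it; move y to the remainder.
  normal form = -y² + y.
The normal form is nonzero, so p ∉ I. Since p minus its normal form lies in I, I + (p) = I + (r) where r = -y² + y; decide whether this ideal is the whole ring.
Run Buchberger on G together with r (pairs among the g_i already reduce to 0 since G is a Gröbner basis):
g_1 = x² - y², LT = x².
g_2 = xy - x - y² + y, LT = xy.
g_3 = y³ - y² + y - 1, LT = y³.
r = -y² + y, LT = y².

S(g_1,g_2): lcm = x²y. S = x² + xy² - xy - y³.
  leading term x²: subtract (1)·g_1 from x² + xy² - xy - y³ → xy² - xy - y³ + y²
  leading term xy²: subtract (y)·g_2 from xy² - xy - y³ + y² → 0
  remainder 0.

S(g_1,g_3): leading monomials are coprime, so the S-polynomial reduces to 0 (Buchberger's first criterion).
S(g_1,r): leading monomials are coprime, so the S-polynomial reduces to 0 (Buchberger's first criterion).
S(g_2,g_3): lcm = xy³. S = -xy + x - y⁴ + y³.
  leading term xy: subtract (-1)·g_2 from -xy + x - y⁴ + y³ → -y⁴ + y³ - y² + y
  leading term y⁴: subtract (-y)·g_3 from -y⁴ + y³ - y² + y → 0
  remainder 0.

S(g_2,r): lcm = xy². S = -y³ + y².
  leading term y³: subtract (-1)·g_3 from -y³ + y² → y - 1
  leading term y: no divisor's leading term divides it; move y to the remainder.
  leading term 1: no divisor's leading term divides it; move -1 to the remainder.
  remainder y - 1 ≠ 0; add m_5 = y - 1 to the basis.

S(g_3,r): lcm = y³. S = y - 1.
  leading term y: subtract (1)·m_5 from y - 1 → 0
  remainder 0.

S(g_1,m_5): leading monomials are coprime, so the S-polynomial reduces to 0 (Buchberger's first criterion).
S(g_2,m_5): lcm = xy. S = -y² + y.
  leading term y²: subtract (1)·r from -y² + y → 0
  remainder 0.

S(g_3,m_5): lcm = y³. S = y - 1.
  leading term y: subtract (1)·m_5 from y - 1 → 0
  remainder 0.

S(r,m_5): lcm = y². S = 0.
  remainder 0.

Every S-polynomial of the final basis reduces to 0, so we have a Gröbner basis.
Inter-reduce: drop elements whose leading term is divisible by another's, tail-reduce, and make monic.
Reduced Gröbner basis: {x² - 1, y - 1}.
The reduced Gröbner basis of I + (p) is {x² - 1, y - 1} ≠ {1}, a proper ideal, so the enlarged system stays consistent: p is independent of I, with normal form -y² + y.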